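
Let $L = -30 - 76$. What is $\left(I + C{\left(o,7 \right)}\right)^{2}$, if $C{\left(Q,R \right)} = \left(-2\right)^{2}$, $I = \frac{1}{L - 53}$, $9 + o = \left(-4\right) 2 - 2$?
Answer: $\frac{403225}{25281} \approx 15.95$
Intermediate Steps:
$o = -19$ ($o = -9 - 10 = -19$)
$L = -106$ ($L = -30 - 76 = -106$)
$I = - \frac{1}{159}$ ($I = \frac{1}{-106 - 53} = \frac{1}{-159} = - \frac{1}{159} \approx -0.0062893$)
$C{\left(Q,R \right)} = 4$
$\left(I + C{\left(o,7 \right)}\right)^{2} = \left(- \frac{1}{159} + 4\right)^{2} = \left(\frac{635}{159}\right)^{2} = \frac{403225}{25281}$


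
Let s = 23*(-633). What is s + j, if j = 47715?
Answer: 33156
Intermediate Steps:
s = -14559
s + j = -14559 + 47715 = 33156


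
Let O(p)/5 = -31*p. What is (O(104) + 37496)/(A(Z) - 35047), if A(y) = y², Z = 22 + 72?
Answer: -21376/26211 ≈ -0.81554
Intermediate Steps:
Z = 94
O(p) = -155*p (O(p) = 5*(-31*p) = -155*p)
(O(104) + 37496)/(A(Z) - 35047) = (-155*104 + 37496)/(94² - 35047) = (-16120 + 37496)/(8836 - 35047) = 21376/(-26211) = 21376*(-1/26211) = -21376/26211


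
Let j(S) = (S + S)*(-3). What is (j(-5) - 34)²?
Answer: 16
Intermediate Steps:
j(S) = -6*S (j(S) = (2*S)*(-3) = -6*S)
(j(-5) - 34)² = (-6*(-5) - 34)² = (30 - 34)² = (-4)² = 16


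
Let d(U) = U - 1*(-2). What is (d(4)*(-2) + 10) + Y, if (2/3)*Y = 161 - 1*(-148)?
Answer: 923/2 ≈ 461.50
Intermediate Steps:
Y = 927/2 (Y = 3*(161 - 1*(-148))/2 = 3*(161 + 148)/2 = (3/2)*309 = 927/2 ≈ 463.50)
d(U) = 2 + U (d(U) = U + 2 = 2 + U)
(d(4)*(-2) + 10) + Y = ((2 + 4)*(-2) + 10) + 927/2 = (6*(-2) + 10) + 927/2 = (-12 + 10) + 927/2 = -2 + 927/2 = 923/2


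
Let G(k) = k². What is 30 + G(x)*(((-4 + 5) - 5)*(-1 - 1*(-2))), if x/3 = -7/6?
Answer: -19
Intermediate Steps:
x = -7/2 (x = 3*(-7/6) = -7/2 ≈ -3.5000)
30 + G(x)*(((-4 + 5) - 5)*(-1 - 1*(-2))) = 30 + (-7/2)²*(((-4 + 5) - 5)*(-1 - 1*(-2))) = 30 + 49*((1 - 5)*(-1 + 2))/4 = 30 + 49*(-4*1)/4 = 30 + (49/4)*(-4) = 30 - 49 = -19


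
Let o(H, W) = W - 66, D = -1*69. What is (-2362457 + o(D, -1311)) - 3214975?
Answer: -5578809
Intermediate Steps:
D = -69
o(H, W) = -66 + W
(-2362457 + o(D, -1311)) - 3214975 = (-2362457 + (-66 - 1311)) - 3214975 = (-2362457 - 1377) - 3214975 = -2363834 - 3214975 = -5578809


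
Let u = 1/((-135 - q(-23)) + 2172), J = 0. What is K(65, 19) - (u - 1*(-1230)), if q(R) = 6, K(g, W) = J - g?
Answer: -2630146/2031 ≈ -1295.0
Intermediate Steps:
K(g, W) = -g (K(g, W) = 0 - g = -g)
u = 1/2031 (u = 1/((-135 - 1*6) + 2172) = 1/((-135 - 6) + 2172) = 1/(-141 + 2172) = 1/2031 ≈ 0.00049237)
K(65, 19) - (u - 1*(-1230)) = -1*65 - (1/2031 - 1*(-1230)) = -65 - (1/2031 + 1230) = -65 - 1*2498131/2031 = -65 - 2498131/2031 = -2630146/2031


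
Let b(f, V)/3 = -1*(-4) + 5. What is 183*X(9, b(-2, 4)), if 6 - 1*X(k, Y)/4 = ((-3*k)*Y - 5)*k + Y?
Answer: 4820220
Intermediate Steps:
b(f, V) = 27 (b(f, V) = 3*(-1*(-4) + 5) = 3*(4 + 5) = 3*9 = 27)
X(k, Y) = 24 - 4*Y - 4*k*(-5 - 3*Y*k) (X(k, Y) = 24 - 4*(((-3*k)*Y - 5)*k + Y) = 24 - 4*((-3*Y*k - 5)*k + Y) = 24 - 4*((-5 - 3*Y*k)*k + Y) = 24 - 4*(k*(-5 - 3*Y*k) + Y) = 24 - 4*(Y + k*(-5 - 3*Y*k)) = 24 + (-4*Y - 4*k*(-5 - 3*Y*k)) = 24 - 4*Y - 4*k*(-5 - 3*Y*k))
183*X(9, b(-2, 4)) = 183*(24 - 4*27 + 20*9 + 12*27*9**2) = 183*(24 - 108 + 180 + 12*27*81) = 183*(24 - 108 + 180 + 26244) = 183*26340 = 4820220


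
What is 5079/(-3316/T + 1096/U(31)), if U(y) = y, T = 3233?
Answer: 509032617/3440572 ≈ 147.95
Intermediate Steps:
5079/(-3316/T + 1096/U(31)) = 5079/(-3316/3233 + 1096/31) = 5079/(3440572/100223) = 5079*(100223/3440572) = 509032617/3440572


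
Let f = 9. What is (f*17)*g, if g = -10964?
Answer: -1677492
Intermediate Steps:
(f*17)*g = (9*17)*(-10964) = 153*(-10964) = -1677492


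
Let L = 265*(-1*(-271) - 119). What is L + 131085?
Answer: 171365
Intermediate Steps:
L = 40280 (L = 265*(271 - 119) = 265*152 = 40280)
L + 131085 = 40280 + 131085 = 171365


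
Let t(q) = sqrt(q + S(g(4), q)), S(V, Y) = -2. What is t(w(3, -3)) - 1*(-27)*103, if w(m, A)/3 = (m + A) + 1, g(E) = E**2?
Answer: 2782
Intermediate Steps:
w(m, A) = 3 + 3*A + 3*m (w(m, A) = 3*((m + A) + 1) = 3*((A + m) + 1) = 3*(1 + A + m) = 3 + 3*A + 3*m)
t(q) = sqrt(-2 + q) (t(q) = sqrt(q - 2) = sqrt(-2 + q))
t(w(3, -3)) - 1*(-27)*103 = sqrt(-2 + (3 + 3*(-3) + 3*3)) - 1*(-27)*103 = sqrt(-2 + (3 - 9 + 9)) + 27*103 = sqrt(-2 + 3) + 2781 = sqrt(1) + 2781 = 1 + 2781 = 2782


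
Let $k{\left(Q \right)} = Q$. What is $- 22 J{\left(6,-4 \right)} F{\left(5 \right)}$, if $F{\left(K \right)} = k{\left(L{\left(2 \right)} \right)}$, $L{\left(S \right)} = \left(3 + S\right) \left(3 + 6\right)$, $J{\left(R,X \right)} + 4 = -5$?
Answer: $8910$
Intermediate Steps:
$J{\left(R,X \right)} = -9$ ($J{\left(R,X \right)} = -4 - 5 = -9$)
$L{\left(S \right)} = 27 + 9 S$ ($L{\left(S \right)} = \left(3 + S\right) 9 = 27 + 9 S$)
$F{\left(K \right)} = 45$ ($F{\left(K \right)} = 27 + 9 \cdot 2 = 27 + 18 = 45$)
$- 22 J{\left(6,-4 \right)} F{\left(5 \right)} = \left(-22\right) \left(-9\right) 45 = 198 \cdot 45 = 8910$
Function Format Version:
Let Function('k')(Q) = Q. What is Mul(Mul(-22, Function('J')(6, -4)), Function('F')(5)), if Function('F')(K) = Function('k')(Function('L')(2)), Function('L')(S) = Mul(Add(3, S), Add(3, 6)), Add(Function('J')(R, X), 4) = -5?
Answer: 8910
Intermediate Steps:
Function('J')(R, X) = -9 (Function('J')(R, X) = Add(-4, -5) = -9)
Function('L')(S) = Add(27, Mul(9, S)) (Function('L')(S) = Mul(Add(3, S), 9) = Add(27, Mul(9, S)))
Function('F')(K) = 45 (Function('F')(K) = Add(27, Mul(9, 2)) = Add(27, 18) = 45)
Mul(Mul(-22, Function('J')(6, -4)), Function('F')(5)) = Mul(Mul(-22, -9), 45) = Mul(198, 45) = 8910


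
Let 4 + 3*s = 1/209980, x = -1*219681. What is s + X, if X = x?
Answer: -46128896353/209980 ≈ -2.1968e+5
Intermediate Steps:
x = -219681
X = -219681
s = -279973/209980 (s = -4/3 + (1/3)/209980 = -4/3 + (1/3)*(1/209980) = -4/3 + 1/629940 = -279973/209980 ≈ -1.3333)
s + X = -279973/209980 - 219681 = -46128896353/209980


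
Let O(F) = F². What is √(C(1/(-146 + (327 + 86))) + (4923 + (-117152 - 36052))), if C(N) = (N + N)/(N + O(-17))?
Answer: I*√220726755486862/38582 ≈ 385.07*I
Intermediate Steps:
C(N) = 2*N/(289 + N) (C(N) = (N + N)/(N + (-17)²) = (2*N)/(N + 289) = (2*N)/(289 + N) = 2*N/(289 + N))
√(C(1/(-146 + (327 + 86))) + (4923 + (-117152 - 36052))) = √(2/((-146 + (327 + 86))*(289 + 1/(-146 + (327 + 86)))) + (4923 + (-117152 - 36052))) = √(2/((-146 + 413)*(289 + 1/(-146 + 413))) + (4923 - 153204)) = √(2/(267*(289 + 1/267)) - 148281) = √(2*(1/267)/(289 + 1/267) - 148281) = √(2*(1/267)/(77164/267) - 148281) = √(2*(1/267)*(267/77164) - 148281) = √(1/38582 - 148281) = √(-5720977541/38582) = I*√220726755486862/38582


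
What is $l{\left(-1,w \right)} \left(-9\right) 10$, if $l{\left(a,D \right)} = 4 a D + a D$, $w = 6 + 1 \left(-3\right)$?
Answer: $1350$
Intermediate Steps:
$w = 3$ ($w = 6 - 3 = 3$)
$l{\left(a,D \right)} = 5 D a$ ($l{\left(a,D \right)} = 4 D a + D a = 5 D a$)
$l{\left(-1,w \right)} \left(-9\right) 10 = 5 \cdot 3 \left(-1\right) \left(-9\right) 10 = \left(-15\right) \left(-9\right) 10 = 135 \cdot 10 = 1350$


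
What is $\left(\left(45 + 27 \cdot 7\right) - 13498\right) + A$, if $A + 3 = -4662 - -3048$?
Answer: $-14881$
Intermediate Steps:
$A = -1617$ ($A = -3 - 1614 = -1617$)
$\left(\left(45 + 27 \cdot 7\right) - 13498\right) + A = \left(\left(45 + 27 \cdot 7\right) - 13498\right) - 1617 = \left(\left(45 + 189\right) - 13498\right) - 1617 = \left(234 - 13498\right) - 1617 = -13264 - 1617 = -14881$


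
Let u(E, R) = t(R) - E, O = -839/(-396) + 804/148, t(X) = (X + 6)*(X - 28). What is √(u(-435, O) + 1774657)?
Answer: √381019221006601/14652 ≈ 1332.2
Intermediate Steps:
t(X) = (-28 + X)*(6 + X) (t(X) = (6 + X)*(-28 + X) = (-28 + X)*(6 + X))
O = 110639/14652 (O = -839*(-1/396) + 804*(1/148) = 839/396 + 201/37 = 110639/14652 ≈ 7.5511)
u(E, R) = -168 + R² - E - 22*R (u(E, R) = (-168 + R² - 22*R) - E = -168 + R² - E - 22*R)
√(u(-435, O) + 1774657) = √((-168 + (110639/14652)² - 1*(-435) - 22*110639/14652) + 1774657) = √((-168 + 12240988321/214681104 + 435 - 110639/666) + 1774657) = √(33897025273/214681104 + 1774657) = √(381019221006601/214681104) = √381019221006601/14652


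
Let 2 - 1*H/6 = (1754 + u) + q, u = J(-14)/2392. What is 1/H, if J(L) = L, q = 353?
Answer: -598/7552719 ≈ -7.9177e-5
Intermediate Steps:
u = -7/1196 (u = -14/2392 = -14*1/2392 = -7/1196 ≈ -0.0058528)
H = -7552719/598 (H = 12 - 6*((1754 - 7/1196) + 353) = 12 - 6*(2097777/1196 + 353) = 12 - 6*2519965/1196 = 12 - 7559895/598 = -7552719/598 ≈ -12630.)
1/H = 1/(-7552719/598) = -598/7552719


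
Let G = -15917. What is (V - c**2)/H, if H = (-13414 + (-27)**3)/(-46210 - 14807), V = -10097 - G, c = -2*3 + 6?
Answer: 355118940/33097 ≈ 10730.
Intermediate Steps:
c = 0 (c = -6 + 6 = 0)
V = 5820 (V = -10097 - 1*(-15917) = -10097 + 15917 = 5820)
H = 33097/61017 (H = (-13414 - 19683)/(-61017) = -33097*(-1/61017) = 33097/61017 ≈ 0.54242)
(V - c**2)/H = (5820 - 1*0**2)/(33097/61017) = (5820 - 1*0)*(61017/33097) = (5820 + 0)*(61017/33097) = 5820*(61017/33097) = 355118940/33097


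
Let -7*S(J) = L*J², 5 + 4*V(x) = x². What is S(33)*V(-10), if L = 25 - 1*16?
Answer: -931095/28 ≈ -33253.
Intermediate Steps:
L = 9 (L = 25 - 16 = 9)
V(x) = -5/4 + x²/4
S(J) = -9*J²/7
S(33)*V(-10) = (-9/7*33²)*(-5/4 + (¼)*(-10)²) = (-9/7*1089)*(-5/4 + (¼)*100) = -9801*(-5/4 + 25)/7 = -9801/7*95/4 = -931095/28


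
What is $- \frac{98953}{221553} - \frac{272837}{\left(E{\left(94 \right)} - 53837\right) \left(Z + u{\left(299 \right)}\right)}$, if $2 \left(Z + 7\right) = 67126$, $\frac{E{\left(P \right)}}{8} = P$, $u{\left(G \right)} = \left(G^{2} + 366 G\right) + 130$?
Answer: $- \frac{135705973847416}{303856918624845} \approx -0.44661$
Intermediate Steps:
$u{\left(G \right)} = 130 + G^{2} + 366 G$
$E{\left(P \right)} = 8 P$
$Z = 33556$ ($Z = -7 + \frac{1}{2} \cdot 67126 = -7 + 33563 = 33556$)
$- \frac{98953}{221553} - \frac{272837}{\left(E{\left(94 \right)} - 53837\right) \left(Z + u{\left(299 \right)}\right)} = - \frac{98953}{221553} - \frac{272837}{\left(8 \cdot 94 - 53837\right) \left(33556 + \left(130 + 299^{2} + 366 \cdot 299\right)\right)} = \left(-98953\right) \frac{1}{221553} - \frac{272837}{\left(752 - 53837\right) \left(33556 + \left(130 + 89401 + 109434\right)\right)} = - \frac{98953}{221553} - \frac{272837}{\left(-53085\right) \left(33556 + 198965\right)} = - \frac{98953}{221553} - \frac{272837}{\left(-53085\right) 232521} = - \frac{98953}{221553} - \frac{272837}{-12343377285} = - \frac{98953}{221553} - - \frac{272837}{12343377285} = - \frac{98953}{221553} + \frac{272837}{12343377285} = - \frac{135705973847416}{303856918624845}$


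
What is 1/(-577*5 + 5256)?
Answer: 1/2371 ≈ 0.00042176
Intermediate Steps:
1/(-577*5 + 5256) = 1/(-2885 + 5256) = 1/2371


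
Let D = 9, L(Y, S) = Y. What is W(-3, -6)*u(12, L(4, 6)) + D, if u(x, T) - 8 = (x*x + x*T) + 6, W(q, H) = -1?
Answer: -197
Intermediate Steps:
u(x, T) = 14 + x**2 + T*x (u(x, T) = 8 + ((x*x + x*T) + 6) = 8 + ((x**2 + T*x) + 6) = 8 + (6 + x**2 + T*x) = 14 + x**2 + T*x)
W(-3, -6)*u(12, L(4, 6)) + D = -(14 + 12**2 + 4*12) + 9 = -(14 + 144 + 48) + 9 = -1*206 + 9 = -206 + 9 = -197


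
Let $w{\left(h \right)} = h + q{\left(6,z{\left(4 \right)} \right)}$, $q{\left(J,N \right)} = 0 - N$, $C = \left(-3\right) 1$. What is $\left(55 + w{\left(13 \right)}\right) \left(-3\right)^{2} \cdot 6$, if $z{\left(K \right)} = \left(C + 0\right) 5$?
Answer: $4482$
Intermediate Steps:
$C = -3$
$z{\left(K \right)} = -15$ ($z{\left(K \right)} = \left(-3 + 0\right) 5 = \left(-3\right) 5 = -15$)
$q{\left(J,N \right)} = - N$
$w{\left(h \right)} = 15 + h$ ($w{\left(h \right)} = h - -15 = h + 15 = 15 + h$)
$\left(55 + w{\left(13 \right)}\right) \left(-3\right)^{2} \cdot 6 = \left(55 + \left(15 + 13\right)\right) \left(-3\right)^{2} \cdot 6 = \left(55 + 28\right) 9 \cdot 6 = 83 \cdot 54 = 4482$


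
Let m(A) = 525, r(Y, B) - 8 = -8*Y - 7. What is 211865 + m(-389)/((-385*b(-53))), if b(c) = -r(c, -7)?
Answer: 198093778/935 ≈ 2.1187e+5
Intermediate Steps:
r(Y, B) = 1 - 8*Y (r(Y, B) = 8 + (-8*Y - 7) = 8 + (-7 - 8*Y) = 1 - 8*Y)
b(c) = -1 + 8*c (b(c) = -(1 - 8*c) = -1 + 8*c)
211865 + m(-389)/((-385*b(-53))) = 211865 + 525/((-385*(-1 + 8*(-53)))) = 211865 + 525/((-385*(-1 - 424))) = 211865 + 525/((-385*(-425))) = 211865 + 525/163625 = 211865 + 525*(1/163625) = 211865 + 3/935 = 198093778/935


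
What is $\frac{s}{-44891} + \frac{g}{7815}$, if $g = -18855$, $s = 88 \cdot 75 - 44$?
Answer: $- \frac{5440333}{2126201} \approx -2.5587$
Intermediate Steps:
$s = 6556$ ($s = 6600 - 44 = 6556$)
$\frac{s}{-44891} + \frac{g}{7815} = \frac{6556}{-44891} - \frac{18855}{7815} = 6556 \left(- \frac{1}{44891}\right) - \frac{1257}{521} = - \frac{596}{4081} - \frac{1257}{521} = - \frac{5440333}{2126201}$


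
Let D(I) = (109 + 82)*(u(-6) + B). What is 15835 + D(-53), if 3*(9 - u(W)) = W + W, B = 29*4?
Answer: 40474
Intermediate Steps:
B = 116
u(W) = 9 - 2*W/3 (u(W) = 9 - (W + W)/3 = 9 - 2*W/3)
D(I) = 24639 (D(I) = (109 + 82)*((9 - ⅔*(-6)) + 116) = 191*((9 + 4) + 116) = 191*(13 + 116) = 191*129 = 24639)
15835 + D(-53) = 15835 + 24639 = 40474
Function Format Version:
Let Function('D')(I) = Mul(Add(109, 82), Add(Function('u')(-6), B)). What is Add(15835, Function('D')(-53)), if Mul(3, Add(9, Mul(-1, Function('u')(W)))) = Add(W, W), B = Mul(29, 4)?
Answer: 40474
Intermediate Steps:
B = 116
Function('u')(W) = Add(9, Mul(Rational(-2, 3), W)) (Function('u')(W) = Add(9, Mul(Rational(-1, 3), Add(W, W))) = Add(9, Mul(Rational(-1, 3), Mul(2, W))) = Add(9, Mul(Rational(-2, 3), W)))
Function('D')(I) = 24639 (Function('D')(I) = Mul(Add(109, 82), Add(Add(9, Mul(Rational(-2, 3), -6)), 116)) = Mul(191, Add(Add(9, 4), 116)) = Mul(191, Add(13, 116)) = Mul(191, 129) = 24639)
Add(15835, Function('D')(-53)) = Add(15835, 24639) = 40474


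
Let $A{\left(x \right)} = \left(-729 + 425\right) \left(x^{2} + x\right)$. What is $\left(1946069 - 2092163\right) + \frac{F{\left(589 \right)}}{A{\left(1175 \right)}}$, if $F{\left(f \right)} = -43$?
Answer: $- \frac{61369297516757}{420067200} \approx -1.4609 \cdot 10^{5}$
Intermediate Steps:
$A{\left(x \right)} = - 304 x - 304 x^{2}$ ($A{\left(x \right)} = - 304 \left(x + x^{2}\right) = - 304 x - 304 x^{2}$)
$\left(1946069 - 2092163\right) + \frac{F{\left(589 \right)}}{A{\left(1175 \right)}} = \left(1946069 - 2092163\right) - \frac{43}{\left(-304\right) 1175 \left(1 + 1175\right)} = -146094 - \frac{43}{\left(-304\right) 1175 \cdot 1176} = -146094 - \frac{43}{-420067200} = -146094 - - \frac{43}{420067200} = -146094 + \frac{43}{420067200} = - \frac{61369297516757}{420067200}$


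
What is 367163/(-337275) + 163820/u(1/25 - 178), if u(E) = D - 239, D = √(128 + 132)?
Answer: -13226198584843/19177793775 - 327640*√65/56861 ≈ -736.12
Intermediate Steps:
D = 2*√65 (D = √260 = 2*√65 ≈ 16.125)
u(E) = -239 + 2*√65 (u(E) = 2*√65 - 239 = -239 + 2*√65)
367163/(-337275) + 163820/u(1/25 - 178) = 367163/(-337275) + 163820/(-239 + 2*√65) = 367163*(-1/337275) + 163820/(-239 + 2*√65) = -367163/337275 + 163820/(-239 + 2*√65)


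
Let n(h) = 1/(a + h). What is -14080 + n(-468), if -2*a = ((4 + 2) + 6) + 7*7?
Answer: -14037762/997 ≈ -14080.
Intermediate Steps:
a = -61/2 (a = -(((4 + 2) + 6) + 7*7)/2 = -((6 + 6) + 49)/2 = -(12 + 49)/2 = -½*61 = -61/2 ≈ -30.500)
n(h) = 1/(-61/2 + h)
-14080 + n(-468) = -14080 + 2/(-61 + 2*(-468)) = -14080 + 2/(-61 - 936) = -14080 + 2/(-997) = -14080 + 2*(-1/997) = -14080 - 2/997 = -14037762/997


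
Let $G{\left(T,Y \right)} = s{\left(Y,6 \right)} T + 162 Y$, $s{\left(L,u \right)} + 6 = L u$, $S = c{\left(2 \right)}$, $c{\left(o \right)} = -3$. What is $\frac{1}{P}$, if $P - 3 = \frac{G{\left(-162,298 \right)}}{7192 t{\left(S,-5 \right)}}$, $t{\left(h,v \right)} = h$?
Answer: $\frac{899}{12714} \approx 0.070709$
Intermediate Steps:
$S = -3$
$s{\left(L,u \right)} = -6 + L u$
$G{\left(T,Y \right)} = 162 Y + T \left(-6 + 6 Y\right)$ ($G{\left(T,Y \right)} = \left(-6 + Y 6\right) T + 162 Y = \left(-6 + 6 Y\right) T + 162 Y = T \left(-6 + 6 Y\right) + 162 Y = 162 Y + T \left(-6 + 6 Y\right)$)
$P = \frac{12714}{899}$ ($P = 3 + \frac{162 \cdot 298 + 6 \left(-162\right) \left(-1 + 298\right)}{7192 \left(-3\right)} = 3 + \frac{48276 + 6 \left(-162\right) 297}{-21576} = 3 + \left(48276 - 288684\right) \left(- \frac{1}{21576}\right) = 3 - - \frac{10017}{899} = 3 + \frac{10017}{899} = \frac{12714}{899} \approx 14.142$)
$\frac{1}{P} = \frac{1}{\frac{12714}{899}} = \frac{899}{12714}$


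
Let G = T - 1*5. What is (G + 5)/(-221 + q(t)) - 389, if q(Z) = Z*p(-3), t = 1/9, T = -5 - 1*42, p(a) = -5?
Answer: -775243/1994 ≈ -388.79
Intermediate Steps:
T = -47 (T = -5 - 42 = -47)
t = ⅑ ≈ 0.11111
G = -52 (G = -47 - 1*5 = -47 - 5 = -52)
q(Z) = -5*Z (q(Z) = Z*(-5) = -5*Z)
(G + 5)/(-221 + q(t)) - 389 = (-52 + 5)/(-221 - 5*⅑) - 389 = -47/(-221 - 5/9) - 389 = -47/(-1994/9) - 389 = -47*(-9/1994) - 389 = 423/1994 - 389 = -775243/1994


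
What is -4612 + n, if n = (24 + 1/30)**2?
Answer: -3630959/900 ≈ -4034.4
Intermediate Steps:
n = 519841/900 (n = (24 + 1/30)**2 = (721/30)**2 = 519841/900 ≈ 577.60)
-4612 + n = -4612 + 519841/900 = -3630959/900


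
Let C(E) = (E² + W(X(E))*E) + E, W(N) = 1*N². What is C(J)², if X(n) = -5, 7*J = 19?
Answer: 14584761/2401 ≈ 6074.5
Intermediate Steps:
J = 19/7 (J = (⅐)*19 = 19/7 ≈ 2.7143)
W(N) = N²
C(E) = E² + 26*E (C(E) = (E² + (-5)²*E) + E = (E² + 25*E) + E = E² + 26*E)
C(J)² = (19*(26 + 19/7)/7)² = ((19/7)*(201/7))² = (3819/49)² = 14584761/2401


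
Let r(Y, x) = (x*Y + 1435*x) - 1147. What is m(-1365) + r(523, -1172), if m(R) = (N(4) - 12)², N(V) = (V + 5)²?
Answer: -2291162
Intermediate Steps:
N(V) = (5 + V)²
r(Y, x) = -1147 + 1435*x + Y*x (r(Y, x) = (Y*x + 1435*x) - 1147 = (1435*x + Y*x) - 1147 = -1147 + 1435*x + Y*x)
m(R) = 4761 (m(R) = ((5 + 4)² - 12)² = (9² - 12)² = (81 - 12)² = 69² = 4761)
m(-1365) + r(523, -1172) = 4761 + (-1147 + 1435*(-1172) + 523*(-1172)) = 4761 + (-1147 - 1681820 - 612956) = 4761 - 2295923 = -2291162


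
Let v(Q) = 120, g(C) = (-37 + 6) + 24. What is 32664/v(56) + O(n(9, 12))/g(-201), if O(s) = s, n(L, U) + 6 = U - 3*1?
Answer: 9512/35 ≈ 271.77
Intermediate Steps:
n(L, U) = -9 + U (n(L, U) = -6 + (U - 3*1) = -6 + (U - 3) = -6 + (-3 + U) = -9 + U)
g(C) = -7 (g(C) = -31 + 24 = -7)
32664/v(56) + O(n(9, 12))/g(-201) = 32664/120 + (-9 + 12)/(-7) = 32664*(1/120) + 3*(-1/7) = 1361/5 - 3/7 = 9512/35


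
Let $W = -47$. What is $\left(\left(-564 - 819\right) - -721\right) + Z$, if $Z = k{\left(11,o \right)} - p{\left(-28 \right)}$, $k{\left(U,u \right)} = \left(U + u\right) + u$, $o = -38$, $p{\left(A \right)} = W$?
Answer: $-680$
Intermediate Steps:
$p{\left(A \right)} = -47$
$k{\left(U,u \right)} = U + 2 u$
$Z = -18$ ($Z = \left(11 + 2 \left(-38\right)\right) - -47 = \left(11 - 76\right) + 47 = -65 + 47 = -18$)
$\left(\left(-564 - 819\right) - -721\right) + Z = \left(\left(-564 - 819\right) - -721\right) - 18 = \left(\left(-564 - 819\right) + 721\right) - 18 = \left(-1383 + 721\right) - 18 = -662 - 18 = -680$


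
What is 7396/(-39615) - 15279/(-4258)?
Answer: 573785417/168680670 ≈ 3.4016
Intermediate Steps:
7396/(-39615) - 15279/(-4258) = 7396*(-1/39615) - 15279*(-1/4258) = -7396/39615 + 15279/4258 = 573785417/168680670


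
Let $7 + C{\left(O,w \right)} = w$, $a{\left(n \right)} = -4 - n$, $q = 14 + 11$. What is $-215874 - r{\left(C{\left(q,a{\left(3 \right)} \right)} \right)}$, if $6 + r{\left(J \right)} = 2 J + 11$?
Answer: $-215851$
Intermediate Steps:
$q = 25$
$C{\left(O,w \right)} = -7 + w$
$r{\left(J \right)} = 5 + 2 J$ ($r{\left(J \right)} = -6 + \left(2 J + 11\right) = -6 + \left(11 + 2 J\right) = 5 + 2 J$)
$-215874 - r{\left(C{\left(q,a{\left(3 \right)} \right)} \right)} = -215874 - \left(5 + 2 \left(-7 - 7\right)\right) = -215874 - \left(5 + 2 \left(-14\right)\right) = -215874 - \left(5 - 28\right) = -215874 - -23 = -215874 + 23 = -215851$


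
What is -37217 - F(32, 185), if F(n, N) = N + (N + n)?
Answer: -37619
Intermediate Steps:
F(n, N) = n + 2*N
-37217 - F(32, 185) = -37217 - (32 + 2*185) = -37217 - (32 + 370) = -37217 - 1*402 = -37217 - 402 = -37619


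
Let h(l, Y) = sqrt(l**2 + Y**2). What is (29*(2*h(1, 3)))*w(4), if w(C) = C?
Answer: 232*sqrt(10) ≈ 733.65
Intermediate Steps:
h(l, Y) = sqrt(Y**2 + l**2)
(29*(2*h(1, 3)))*w(4) = (29*(2*sqrt(3**2 + 1**2)))*4 = (29*(2*sqrt(9 + 1)))*4 = (29*(2*sqrt(10)))*4 = (58*sqrt(10))*4 = 232*sqrt(10)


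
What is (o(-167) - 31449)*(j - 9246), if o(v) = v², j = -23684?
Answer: 117230800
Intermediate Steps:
(o(-167) - 31449)*(j - 9246) = ((-167)² - 31449)*(-23684 - 9246) = (27889 - 31449)*(-32930) = -3560*(-32930) = 117230800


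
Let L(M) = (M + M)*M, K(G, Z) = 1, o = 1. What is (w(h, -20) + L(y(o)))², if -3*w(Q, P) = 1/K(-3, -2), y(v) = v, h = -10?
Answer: 25/9 ≈ 2.7778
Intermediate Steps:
w(Q, P) = -⅓ (w(Q, P) = -⅓/1 = -⅓*1 = -⅓)
L(M) = 2*M² (L(M) = (2*M)*M = 2*M²)
(w(h, -20) + L(y(o)))² = (-⅓ + 2*1²)² = (-⅓ + 2*1)² = (-⅓ + 2)² = (5/3)² = 25/9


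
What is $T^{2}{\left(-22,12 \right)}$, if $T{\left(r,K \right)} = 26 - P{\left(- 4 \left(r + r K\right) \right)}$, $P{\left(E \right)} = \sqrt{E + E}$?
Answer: $2964 - 208 \sqrt{143} \approx 476.68$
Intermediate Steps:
$P{\left(E \right)} = \sqrt{2} \sqrt{E}$ ($P{\left(E \right)} = \sqrt{2 E} = \sqrt{2} \sqrt{E}$)
$T{\left(r,K \right)} = 26 - \sqrt{2} \sqrt{- 4 r - 4 K r}$ ($T{\left(r,K \right)} = 26 - \sqrt{2} \sqrt{- 4 \left(r + r K\right)} = 26 - \sqrt{2} \sqrt{- 4 \left(r + K r\right)} = 26 - \sqrt{2} \sqrt{- 4 r - 4 K r}$)
$T^{2}{\left(-22,12 \right)} = \left(26 - 2 \sqrt{2} \sqrt{\left(-1\right) \left(-22\right) \left(1 + 12\right)}\right)^{2} = \left(26 - 2 \sqrt{2} \sqrt{\left(-1\right) \left(-22\right) 13}\right)^{2} = \left(26 - 2 \sqrt{2} \sqrt{286}\right)^{2} = \left(26 - 4 \sqrt{143}\right)^{2}$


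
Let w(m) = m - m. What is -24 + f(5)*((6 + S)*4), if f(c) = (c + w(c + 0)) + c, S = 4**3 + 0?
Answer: 2776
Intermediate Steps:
w(m) = 0
S = 64 (S = 64 + 0 = 64)
f(c) = 2*c (f(c) = (c + 0) + c = c + c = 2*c)
-24 + f(5)*((6 + S)*4) = -24 + (2*5)*((6 + 64)*4) = -24 + 10*(70*4) = -24 + 10*280 = -24 + 2800 = 2776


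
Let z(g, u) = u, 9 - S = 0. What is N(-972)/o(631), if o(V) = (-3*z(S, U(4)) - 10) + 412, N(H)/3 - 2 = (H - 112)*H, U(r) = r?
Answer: 8105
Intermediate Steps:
S = 9 (S = 9 - 1*0 = 9 + 0 = 9)
N(H) = 6 + 3*H*(-112 + H) (N(H) = 6 + 3*((H - 112)*H) = 6 + 3*((-112 + H)*H) = 6 + 3*(H*(-112 + H)) = 6 + 3*H*(-112 + H))
o(V) = 390 (o(V) = (-3*4 - 10) + 412 = (-12 - 10) + 412 = -22 + 412 = 390)
N(-972)/o(631) = (6 - 336*(-972) + 3*(-972)**2)/390 = (6 + 326592 + 3*944784)*(1/390) = (6 + 326592 + 2834352)*(1/390) = 3160950*(1/390) = 8105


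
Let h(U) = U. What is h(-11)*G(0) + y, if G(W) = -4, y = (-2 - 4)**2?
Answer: 80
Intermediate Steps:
y = 36 (y = (-6)**2 = 36)
h(-11)*G(0) + y = -11*(-4) + 36 = 44 + 36 = 80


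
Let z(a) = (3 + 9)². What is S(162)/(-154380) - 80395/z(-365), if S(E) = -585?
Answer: -206854931/370512 ≈ -558.29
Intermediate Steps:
z(a) = 144 (z(a) = 12² = 144)
S(162)/(-154380) - 80395/z(-365) = -585/(-154380) - 80395/144 = -585*(-1/154380) - 80395*1/144 = 39/10292 - 80395/144 = -206854931/370512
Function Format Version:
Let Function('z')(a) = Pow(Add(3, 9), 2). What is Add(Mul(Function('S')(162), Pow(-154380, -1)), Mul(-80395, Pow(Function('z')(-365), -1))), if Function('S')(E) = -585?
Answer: Rational(-206854931, 370512) ≈ -558.29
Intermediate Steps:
Function('z')(a) = 144 (Function('z')(a) = Pow(12, 2) = 144)
Add(Mul(Function('S')(162), Pow(-154380, -1)), Mul(-80395, Pow(Function('z')(-365), -1))) = Add(Mul(-585, Pow(-154380, -1)), Mul(-80395, Pow(144, -1))) = Add(Mul(-585, Rational(-1, 154380)), Mul(-80395, Rational(1, 144))) = Add(Rational(39, 10292), Rational(-80395, 144)) = Rational(-206854931, 370512)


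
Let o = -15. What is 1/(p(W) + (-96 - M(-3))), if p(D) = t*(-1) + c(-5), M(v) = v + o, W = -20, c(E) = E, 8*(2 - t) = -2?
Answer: -4/341 ≈ -0.011730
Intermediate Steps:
t = 9/4 (t = 2 - 1/8*(-2) = 2 + 1/4 = 9/4 ≈ 2.2500)
M(v) = -15 + v (M(v) = v - 15 = -15 + v)
p(D) = -29/4 (p(D) = (9/4)*(-1) - 5 = -9/4 - 5 = -29/4)
1/(p(W) + (-96 - M(-3))) = 1/(-29/4 + (-96 - (-15 - 3))) = 1/(-29/4 + (-96 - 1*(-18))) = 1/(-29/4 + (-96 + 18)) = 1/(-29/4 - 78) = 1/(-341/4) = -4/341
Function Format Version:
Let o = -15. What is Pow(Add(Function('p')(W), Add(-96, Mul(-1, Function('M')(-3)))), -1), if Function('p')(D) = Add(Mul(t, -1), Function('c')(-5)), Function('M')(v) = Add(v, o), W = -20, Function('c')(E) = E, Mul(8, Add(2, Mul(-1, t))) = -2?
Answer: Rational(-4, 341) ≈ -0.011730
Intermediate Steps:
t = Rational(9, 4) (t = Add(2, Mul(Rational(-1, 8), -2)) = Add(2, Rational(1, 4)) = Rational(9, 4) ≈ 2.2500)
Function('M')(v) = Add(-15, v) (Function('M')(v) = Add(v, -15) = Add(-15, v))
Function('p')(D) = Rational(-29, 4) (Function('p')(D) = Add(Mul(Rational(9, 4), -1), -5) = Add(Rational(-9, 4), -5) = Rational(-29, 4))
Pow(Add(Function('p')(W), Add(-96, Mul(-1, Function('M')(-3)))), -1) = Pow(Add(Rational(-29, 4), Add(-96, Mul(-1, Add(-15, -3)))), -1) = Pow(Add(Rational(-29, 4), Add(-96, Mul(-1, -18))), -1) = Pow(Add(Rational(-29, 4), Add(-96, 18)), -1) = Pow(Add(Rational(-29, 4), -78), -1) = Pow(Rational(-341, 4), -1) = Rational(-4, 341)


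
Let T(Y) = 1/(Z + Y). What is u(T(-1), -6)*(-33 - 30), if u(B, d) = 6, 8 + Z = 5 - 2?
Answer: -378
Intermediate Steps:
Z = -5 (Z = -8 + (5 - 2) = -8 + 3 = -5)
T(Y) = 1/(-5 + Y)
u(T(-1), -6)*(-33 - 30) = 6*(-33 - 30) = 6*(-63) = -378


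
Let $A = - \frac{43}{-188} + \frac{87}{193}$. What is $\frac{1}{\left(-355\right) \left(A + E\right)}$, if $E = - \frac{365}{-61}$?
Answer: $- \frac{2213324}{5235403325} \approx -0.00042276$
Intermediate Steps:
$A = \frac{24655}{36284}$ ($A = \left(-43\right) \left(- \frac{1}{188}\right) + 87 \cdot \frac{1}{193} = \frac{43}{188} + \frac{87}{193} = \frac{24655}{36284} \approx 0.6795$)
$E = \frac{365}{61}$ ($E = \left(-365\right) \left(- \frac{1}{61}\right) = \frac{365}{61} \approx 5.9836$)
$\frac{1}{\left(-355\right) \left(A + E\right)} = \frac{1}{\left(-355\right) \left(\frac{24655}{36284} + \frac{365}{61}\right)} = \frac{1}{\left(-355\right) \frac{14747615}{2213324}} = \frac{1}{- \frac{5235403325}{2213324}} = - \frac{2213324}{5235403325}$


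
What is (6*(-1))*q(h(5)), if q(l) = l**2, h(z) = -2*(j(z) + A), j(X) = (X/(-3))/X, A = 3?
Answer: -512/3 ≈ -170.67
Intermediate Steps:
j(X) = -1/3 (j(X) = (X*(-1/3))/X = (-X/3)/X = -1/3)
h(z) = -16/3 (h(z) = -2*(-1/3 + 3) = -2*8/3 = -16/3)
(6*(-1))*q(h(5)) = (6*(-1))*(-16/3)**2 = -6*256/9 = -512/3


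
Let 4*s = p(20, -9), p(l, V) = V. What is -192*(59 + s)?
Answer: -10896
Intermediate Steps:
s = -9/4 (s = (1/4)*(-9) = -9/4 ≈ -2.2500)
-192*(59 + s) = -192*(59 - 9/4) = -192*227/4 = -10896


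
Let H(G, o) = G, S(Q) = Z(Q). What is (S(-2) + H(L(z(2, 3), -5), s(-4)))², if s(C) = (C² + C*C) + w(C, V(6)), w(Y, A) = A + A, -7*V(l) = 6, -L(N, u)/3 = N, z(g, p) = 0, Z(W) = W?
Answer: 4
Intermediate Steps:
L(N, u) = -3*N
V(l) = -6/7 (V(l) = -⅐*6 = -6/7)
S(Q) = Q
w(Y, A) = 2*A
s(C) = -12/7 + 2*C² (s(C) = (C² + C*C) + 2*(-6/7) = (C² + C²) - 12/7 = 2*C² - 12/7 = -12/7 + 2*C²)
(S(-2) + H(L(z(2, 3), -5), s(-4)))² = (-2 - 3*0)² = (-2 + 0)² = (-2)² = 4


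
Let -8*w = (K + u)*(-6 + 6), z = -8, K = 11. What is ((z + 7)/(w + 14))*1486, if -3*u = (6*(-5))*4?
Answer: -743/7 ≈ -106.14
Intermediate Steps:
u = 40 (u = -6*(-5)*4/3 = -(-10)*4 = -1/3*(-120) = 40)
w = 0 (w = -(11 + 40)*(-6 + 6)/8 = -51*0/8 = -1/8*0 = 0)
((z + 7)/(w + 14))*1486 = ((-8 + 7)/(0 + 14))*1486 = -1/14*1486 = -743/7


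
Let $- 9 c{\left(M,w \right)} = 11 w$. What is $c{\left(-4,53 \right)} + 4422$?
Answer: $\frac{39215}{9} \approx 4357.2$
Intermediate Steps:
$c{\left(M,w \right)} = - \frac{11 w}{9}$
$c{\left(-4,53 \right)} + 4422 = \left(- \frac{11}{9}\right) 53 + 4422 = - \frac{583}{9} + 4422 = \frac{39215}{9}$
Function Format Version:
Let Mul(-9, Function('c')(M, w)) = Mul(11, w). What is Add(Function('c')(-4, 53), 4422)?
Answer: Rational(39215, 9) ≈ 4357.2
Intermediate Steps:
Function('c')(M, w) = Mul(Rational(-11, 9), w) (Function('c')(M, w) = Mul(Rational(-1, 9), Mul(11, w)) = Mul(Rational(-11, 9), w))
Add(Function('c')(-4, 53), 4422) = Add(Mul(Rational(-11, 9), 53), 4422) = Add(Rational(-583, 9), 4422) = Rational(39215, 9)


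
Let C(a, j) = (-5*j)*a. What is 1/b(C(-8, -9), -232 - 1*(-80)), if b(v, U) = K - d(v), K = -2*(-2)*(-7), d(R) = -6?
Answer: -1/22 ≈ -0.045455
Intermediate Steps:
C(a, j) = -5*a*j
K = -28 (K = 4*(-7) = -28)
b(v, U) = -22 (b(v, U) = -28 - 1*(-6) = -28 + 6 = -22)
1/b(C(-8, -9), -232 - 1*(-80)) = 1/(-22) = -1/22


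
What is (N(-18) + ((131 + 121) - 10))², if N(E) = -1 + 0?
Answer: 58081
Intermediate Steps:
N(E) = -1
(N(-18) + ((131 + 121) - 10))² = (-1 + ((131 + 121) - 10))² = (-1 + (252 - 10))² = (-1 + 242)² = 241² = 58081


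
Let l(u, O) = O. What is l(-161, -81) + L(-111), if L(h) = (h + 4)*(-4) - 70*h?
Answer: 8117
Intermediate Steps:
L(h) = -16 - 74*h (L(h) = (4 + h)*(-4) - 70*h = (-16 - 4*h) - 70*h = -16 - 74*h)
l(-161, -81) + L(-111) = -81 + (-16 - 74*(-111)) = -81 + (-16 + 8214) = -81 + 8198 = 8117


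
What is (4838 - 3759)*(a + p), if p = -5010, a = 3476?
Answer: -1655186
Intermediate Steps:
(4838 - 3759)*(a + p) = (4838 - 3759)*(3476 - 5010) = 1079*(-1534) = -1655186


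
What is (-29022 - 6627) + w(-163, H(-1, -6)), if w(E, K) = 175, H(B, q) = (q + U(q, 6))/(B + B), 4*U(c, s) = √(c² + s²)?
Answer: -35474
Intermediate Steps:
U(c, s) = √(c² + s²)/4
H(B, q) = (q + √(36 + q²)/4)/(2*B) (H(B, q) = (q + √(q² + 6²)/4)/(B + B) = (q + √(q² + 36)/4)/((2*B)) = (q + √(36 + q²)/4)*(1/(2*B)) = (q + √(36 + q²)/4)/(2*B))
(-29022 - 6627) + w(-163, H(-1, -6)) = (-29022 - 6627) + 175 = -35649 + 175 = -35474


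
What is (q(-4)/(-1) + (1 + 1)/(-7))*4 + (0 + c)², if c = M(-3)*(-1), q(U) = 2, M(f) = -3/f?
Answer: -57/7 ≈ -8.1429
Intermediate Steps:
c = -1 (c = -3/(-3)*(-1) = -3*(-⅓)*(-1) = 1*(-1) = -1)
(q(-4)/(-1) + (1 + 1)/(-7))*4 + (0 + c)² = (2/(-1) + (1 + 1)/(-7))*4 + (0 - 1)² = (2*(-1) + 2*(-⅐))*4 + (-1)² = (-2 - 2/7)*4 + 1 = -16/7*4 + 1 = -64/7 + 1 = -57/7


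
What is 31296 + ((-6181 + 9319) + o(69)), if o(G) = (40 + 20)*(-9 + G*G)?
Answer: 319554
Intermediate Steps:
o(G) = -540 + 60*G**2 (o(G) = 60*(-9 + G**2) = -540 + 60*G**2)
31296 + ((-6181 + 9319) + o(69)) = 31296 + ((-6181 + 9319) + (-540 + 60*69**2)) = 31296 + (3138 + (-540 + 60*4761)) = 31296 + (3138 + (-540 + 285660)) = 31296 + (3138 + 285120) = 31296 + 288258 = 319554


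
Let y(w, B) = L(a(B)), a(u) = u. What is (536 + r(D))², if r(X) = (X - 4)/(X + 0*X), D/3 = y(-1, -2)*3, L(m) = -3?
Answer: 210337009/729 ≈ 2.8853e+5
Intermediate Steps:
y(w, B) = -3
D = -27 (D = 3*(-3*3) = 3*(-9) = -27)
r(X) = (-4 + X)/X (r(X) = (-4 + X)/(X + 0) = (-4 + X)/X)
(536 + r(D))² = (536 + (-4 - 27)/(-27))² = (536 - 1/27*(-31))² = (536 + 31/27)² = (14503/27)² = 210337009/729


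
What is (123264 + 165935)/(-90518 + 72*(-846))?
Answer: -15221/7970 ≈ -1.9098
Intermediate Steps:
(123264 + 165935)/(-90518 + 72*(-846)) = 289199/(-90518 - 60912) = 289199/(-151430) = 289199*(-1/151430) = -15221/7970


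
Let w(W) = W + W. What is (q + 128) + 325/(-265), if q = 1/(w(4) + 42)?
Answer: 336003/2650 ≈ 126.79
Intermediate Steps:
w(W) = 2*W
q = 1/50 (q = 1/(2*4 + 42) = 1/(8 + 42) = 1/50 ≈ 0.020000)
(q + 128) + 325/(-265) = (1/50 + 128) + 325/(-265) = 6401/50 + 325*(-1/265) = 6401/50 - 65/53 = 336003/2650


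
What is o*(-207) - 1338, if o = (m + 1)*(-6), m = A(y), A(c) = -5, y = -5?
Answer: -6306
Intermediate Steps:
m = -5
o = 24 (o = (-5 + 1)*(-6) = -4*(-6) = 24)
o*(-207) - 1338 = 24*(-207) - 1338 = -4968 - 1338 = -6306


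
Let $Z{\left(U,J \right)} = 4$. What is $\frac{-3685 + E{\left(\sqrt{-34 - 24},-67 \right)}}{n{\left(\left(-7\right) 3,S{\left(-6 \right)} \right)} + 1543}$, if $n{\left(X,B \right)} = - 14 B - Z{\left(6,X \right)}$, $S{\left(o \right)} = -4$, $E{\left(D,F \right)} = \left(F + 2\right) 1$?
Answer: $- \frac{750}{319} \approx -2.3511$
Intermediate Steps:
$E{\left(D,F \right)} = 2 + F$ ($E{\left(D,F \right)} = \left(2 + F\right) 1 = 2 + F$)
$n{\left(X,B \right)} = -4 - 14 B$ ($n{\left(X,B \right)} = - 14 B - 4 = -4 - 14 B$)
$\frac{-3685 + E{\left(\sqrt{-34 - 24},-67 \right)}}{n{\left(\left(-7\right) 3,S{\left(-6 \right)} \right)} + 1543} = \frac{-3685 + \left(2 - 67\right)}{\left(-4 - -56\right) + 1543} = \frac{-3685 - 65}{\left(-4 + 56\right) + 1543} = - \frac{3750}{52 + 1543} = - \frac{3750}{1595} = \left(-3750\right) \frac{1}{1595} = - \frac{750}{319}$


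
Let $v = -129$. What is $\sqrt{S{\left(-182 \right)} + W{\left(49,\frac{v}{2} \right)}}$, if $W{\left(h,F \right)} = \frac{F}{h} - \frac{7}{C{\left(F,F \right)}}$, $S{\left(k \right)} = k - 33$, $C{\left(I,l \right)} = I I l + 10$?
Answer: $\frac{i \sqrt{195367001010976254}}{30052526} \approx 14.708 i$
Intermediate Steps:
$C{\left(I,l \right)} = 10 + l I^{2}$ ($C{\left(I,l \right)} = I^{2} l + 10 = l I^{2} + 10 = 10 + l I^{2}$)
$S{\left(k \right)} = -33 + k$ ($S{\left(k \right)} = k - 33 = -33 + k$)
$W{\left(h,F \right)} = - \frac{7}{10 + F^{3}} + \frac{F}{h}$ ($W{\left(h,F \right)} = \frac{F}{h} - \frac{7}{10 + F F^{2}} = \frac{F}{h} - \frac{7}{10 + F^{3}} = - \frac{7}{10 + F^{3}} + \frac{F}{h}$)
$\sqrt{S{\left(-182 \right)} + W{\left(49,\frac{v}{2} \right)}} = \sqrt{\left(-33 - 182\right) + \frac{\left(-7\right) 49 + - \frac{129}{2} \left(10 + \left(- \frac{129}{2}\right)^{3}\right)}{49 \left(10 + \left(- \frac{129}{2}\right)^{3}\right)}} = \sqrt{-215 + \frac{-343 + \left(-129\right) \frac{1}{2} \left(10 + \left(\left(-129\right) \frac{1}{2}\right)^{3}\right)}{49 \left(10 + \left(\left(-129\right) \frac{1}{2}\right)^{3}\right)}} = \sqrt{-215 + \frac{-343 - \frac{129 \left(10 + \left(- \frac{129}{2}\right)^{3}\right)}{2}}{49 \left(10 + \left(- \frac{129}{2}\right)^{3}\right)}} = \sqrt{-215 + \frac{-343 - \frac{129 \left(10 - \frac{2146689}{8}\right)}{2}}{49 \left(10 - \frac{2146689}{8}\right)}} = \sqrt{-215 + \frac{-343 - - \frac{276912561}{16}}{49 \left(- \frac{2146609}{8}\right)}} = \sqrt{-215 + \frac{1}{49} \left(- \frac{8}{2146609}\right) \left(-343 + \frac{276912561}{16}\right)} = \sqrt{-215 + \frac{1}{49} \left(- \frac{8}{2146609}\right) \frac{276907073}{16}} = \sqrt{-215 - \frac{276907073}{210367682}} = \sqrt{- \frac{45505958703}{210367682}} = \frac{i \sqrt{195367001010976254}}{30052526}$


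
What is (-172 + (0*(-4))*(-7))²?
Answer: 29584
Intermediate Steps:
(-172 + (0*(-4))*(-7))² = (-172 + 0*(-7))² = (-172 + 0)² = (-172)² = 29584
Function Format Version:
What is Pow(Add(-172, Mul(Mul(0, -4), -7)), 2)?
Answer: 29584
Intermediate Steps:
Pow(Add(-172, Mul(Mul(0, -4), -7)), 2) = Pow(Add(-172, Mul(0, -7)), 2) = Pow(Add(-172, 0), 2) = Pow(-172, 2) = 29584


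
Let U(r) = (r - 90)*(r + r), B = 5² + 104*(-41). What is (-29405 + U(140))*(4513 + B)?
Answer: -4220970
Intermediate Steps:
B = -4239 (B = 25 - 4264 = -4239)
U(r) = 2*r*(-90 + r) (U(r) = (-90 + r)*(2*r) = 2*r*(-90 + r))
(-29405 + U(140))*(4513 + B) = (-29405 + 2*140*(-90 + 140))*(4513 - 4239) = (-29405 + 2*140*50)*274 = (-29405 + 14000)*274 = -15405*274 = -4220970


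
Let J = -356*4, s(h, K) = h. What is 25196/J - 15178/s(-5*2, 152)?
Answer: 2670189/1780 ≈ 1500.1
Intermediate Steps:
J = -1424
25196/J - 15178/s(-5*2, 152) = 25196/(-1424) - 15178/((-5*2)) = 25196*(-1/1424) - 15178/(-10) = -6299/356 - 15178*(-⅒) = -6299/356 + 7589/5 = 2670189/1780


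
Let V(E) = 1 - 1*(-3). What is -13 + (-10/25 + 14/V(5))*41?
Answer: 1141/10 ≈ 114.10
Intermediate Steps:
V(E) = 4 (V(E) = 1 + 3 = 4)
-13 + (-10/25 + 14/V(5))*41 = -13 + (-10/25 + 14/4)*41 = -13 + (-10*1/25 + 14*(¼))*41 = -13 + (-⅖ + 7/2)*41 = -13 + (31/10)*41 = -13 + 1271/10 = 1141/10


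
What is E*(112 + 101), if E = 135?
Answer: 28755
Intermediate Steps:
E*(112 + 101) = 135*(112 + 101) = 135*213 = 28755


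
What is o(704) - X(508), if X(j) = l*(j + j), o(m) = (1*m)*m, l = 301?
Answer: 189800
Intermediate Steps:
o(m) = m² (o(m) = m*m = m²)
X(j) = 602*j (X(j) = 301*(j + j) = 301*(2*j) = 602*j)
o(704) - X(508) = 704² - 602*508 = 495616 - 1*305816 = 495616 - 305816 = 189800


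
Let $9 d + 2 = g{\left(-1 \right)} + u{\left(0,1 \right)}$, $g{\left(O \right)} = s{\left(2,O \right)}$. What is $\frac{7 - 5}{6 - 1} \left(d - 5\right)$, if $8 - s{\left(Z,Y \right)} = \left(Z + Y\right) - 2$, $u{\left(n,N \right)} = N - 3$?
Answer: $- \frac{16}{9} \approx -1.7778$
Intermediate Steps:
$u{\left(n,N \right)} = -3 + N$ ($u{\left(n,N \right)} = N - 3 = -3 + N$)
$s{\left(Z,Y \right)} = 10 - Y - Z$ ($s{\left(Z,Y \right)} = 8 - \left(\left(Z + Y\right) - 2\right) = 8 - \left(\left(Y + Z\right) - 2\right) = 8 - \left(-2 + Y + Z\right) = 10 - Y - Z$)
$g{\left(O \right)} = 8 - O$ ($g{\left(O \right)} = 10 - O - 2 = 8 - O$)
$d = \frac{5}{9}$ ($d = - \frac{2}{9} + \frac{\left(8 - -1\right) + \left(-3 + 1\right)}{9} = - \frac{2}{9} + \frac{\left(8 + 1\right) - 2}{9} = - \frac{2}{9} + \frac{9 - 2}{9} = - \frac{2}{9} + \frac{1}{9} \cdot 7 = - \frac{2}{9} + \frac{7}{9} = \frac{5}{9} \approx 0.55556$)
$\frac{7 - 5}{6 - 1} \left(d - 5\right) = \frac{7 - 5}{6 - 1} \left(\frac{5}{9} - 5\right) = \frac{2}{5} \left(- \frac{40}{9}\right) = - \frac{16}{9}$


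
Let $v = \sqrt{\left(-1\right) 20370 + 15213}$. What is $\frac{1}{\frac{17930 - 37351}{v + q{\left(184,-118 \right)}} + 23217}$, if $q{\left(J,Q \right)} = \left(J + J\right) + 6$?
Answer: $\frac{3359967707}{77840111817142} - \frac{58263 i \sqrt{573}}{77840111817142} \approx 4.3165 \cdot 10^{-5} - 1.7917 \cdot 10^{-8} i$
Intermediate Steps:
$v = 3 i \sqrt{573}$ ($v = \sqrt{-20370 + 15213} = \sqrt{-5157} = 3 i \sqrt{573} \approx 71.812 i$)
$q{\left(J,Q \right)} = 6 + 2 J$ ($q{\left(J,Q \right)} = 2 J + 6 = 6 + 2 J$)
$\frac{1}{\frac{17930 - 37351}{v + q{\left(184,-118 \right)}} + 23217} = \frac{1}{\frac{17930 - 37351}{3 i \sqrt{573} + \left(6 + 2 \cdot 184\right)} + 23217} = \frac{1}{- \frac{19421}{3 i \sqrt{573} + \left(6 + 368\right)} + 23217} = \frac{1}{- \frac{19421}{3 i \sqrt{573} + 374} + 23217} = \frac{1}{- \frac{19421}{374 + 3 i \sqrt{573}} + 23217} = \frac{1}{23217 - \frac{19421}{374 + 3 i \sqrt{573}}}$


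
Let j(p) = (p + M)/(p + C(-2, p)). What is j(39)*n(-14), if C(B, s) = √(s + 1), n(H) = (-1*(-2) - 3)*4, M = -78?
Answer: 6084/1481 - 312*√10/1481 ≈ 3.4418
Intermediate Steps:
n(H) = -4 (n(H) = (2 - 3)*4 = -1*4 = -4)
C(B, s) = √(1 + s)
j(p) = (-78 + p)/(p + √(1 + p)) (j(p) = (p - 78)/(p + √(1 + p)) = (-78 + p)/(p + √(1 + p)))
j(39)*n(-14) = ((-78 + 39)/(39 + √(1 + 39)))*(-4) = (-39/(39 + √40))*(-4) = (-39/(39 + 2*√10))*(-4) = -39/(39 + 2*√10)*(-4) = 156/(39 + 2*√10)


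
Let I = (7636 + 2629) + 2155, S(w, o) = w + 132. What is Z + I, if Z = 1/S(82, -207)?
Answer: 2657881/214 ≈ 12420.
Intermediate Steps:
S(w, o) = 132 + w
I = 12420 (I = 10265 + 2155 = 12420)
Z = 1/214 (Z = 1/(132 + 82) = 1/214 ≈ 0.0046729)
Z + I = 1/214 + 12420 = 2657881/214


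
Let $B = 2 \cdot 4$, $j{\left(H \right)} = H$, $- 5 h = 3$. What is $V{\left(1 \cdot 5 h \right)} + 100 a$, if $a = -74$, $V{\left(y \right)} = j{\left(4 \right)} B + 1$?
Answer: $-7367$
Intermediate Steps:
$h = - \frac{3}{5}$ ($h = \left(- \frac{1}{5}\right) 3 = - \frac{3}{5} \approx -0.6$)
$B = 8$
$V{\left(y \right)} = 33$ ($V{\left(y \right)} = 4 \cdot 8 + 1 = 32 + 1 = 33$)
$V{\left(1 \cdot 5 h \right)} + 100 a = 33 + 100 \left(-74\right) = 33 - 7400 = -7367$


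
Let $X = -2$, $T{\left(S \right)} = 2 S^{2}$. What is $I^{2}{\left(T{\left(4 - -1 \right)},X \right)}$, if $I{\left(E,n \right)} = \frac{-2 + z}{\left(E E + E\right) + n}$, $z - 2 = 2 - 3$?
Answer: $\frac{1}{6492304} \approx 1.5403 \cdot 10^{-7}$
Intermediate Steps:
$z = 1$ ($z = 2 + \left(2 - 3\right) = 2 - 1 = 1$)
$I{\left(E,n \right)} = - \frac{1}{E + n + E^{2}}$ ($I{\left(E,n \right)} = \frac{-2 + 1}{\left(E E + E\right) + n} = - \frac{1}{\left(E^{2} + E\right) + n} = - \frac{1}{\left(E + E^{2}\right) + n} = - \frac{1}{E + n + E^{2}}$)
$I^{2}{\left(T{\left(4 - -1 \right)},X \right)} = \left(- \frac{1}{2 \left(4 - -1\right)^{2} - 2 + \left(2 \left(4 - -1\right)^{2}\right)^{2}}\right)^{2} = \left(- \frac{1}{2 \left(4 + 1\right)^{2} - 2 + \left(2 \left(4 + 1\right)^{2}\right)^{2}}\right)^{2} = \left(- \frac{1}{2 \cdot 5^{2} - 2 + \left(2 \cdot 5^{2}\right)^{2}}\right)^{2} = \left(- \frac{1}{2 \cdot 25 - 2 + \left(2 \cdot 25\right)^{2}}\right)^{2} = \left(- \frac{1}{50 - 2 + 50^{2}}\right)^{2} = \left(- \frac{1}{50 - 2 + 2500}\right)^{2} = \left(- \frac{1}{2548}\right)^{2} = \frac{1}{6492304}$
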